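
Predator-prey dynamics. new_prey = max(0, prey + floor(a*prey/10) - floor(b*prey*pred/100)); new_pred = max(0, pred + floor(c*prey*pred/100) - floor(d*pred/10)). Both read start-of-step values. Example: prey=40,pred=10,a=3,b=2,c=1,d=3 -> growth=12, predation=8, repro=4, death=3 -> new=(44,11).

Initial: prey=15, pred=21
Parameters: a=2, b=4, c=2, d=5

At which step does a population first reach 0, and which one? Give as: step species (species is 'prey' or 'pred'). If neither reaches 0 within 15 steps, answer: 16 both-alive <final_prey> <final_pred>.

Step 1: prey: 15+3-12=6; pred: 21+6-10=17
Step 2: prey: 6+1-4=3; pred: 17+2-8=11
Step 3: prey: 3+0-1=2; pred: 11+0-5=6
Step 4: prey: 2+0-0=2; pred: 6+0-3=3
Step 5: prey: 2+0-0=2; pred: 3+0-1=2
Step 6: prey: 2+0-0=2; pred: 2+0-1=1
Step 7: prey: 2+0-0=2; pred: 1+0-0=1
Steps 8-15: state stable at prey=2, pred=1 (no change)
No extinction within 15 steps

Answer: 16 both-alive 2 1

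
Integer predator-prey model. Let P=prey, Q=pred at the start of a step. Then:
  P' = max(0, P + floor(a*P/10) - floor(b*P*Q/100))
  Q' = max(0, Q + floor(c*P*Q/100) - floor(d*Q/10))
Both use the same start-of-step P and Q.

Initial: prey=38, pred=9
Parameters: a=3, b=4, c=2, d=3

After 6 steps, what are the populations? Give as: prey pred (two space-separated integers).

Answer: 1 14

Derivation:
Step 1: prey: 38+11-13=36; pred: 9+6-2=13
Step 2: prey: 36+10-18=28; pred: 13+9-3=19
Step 3: prey: 28+8-21=15; pred: 19+10-5=24
Step 4: prey: 15+4-14=5; pred: 24+7-7=24
Step 5: prey: 5+1-4=2; pred: 24+2-7=19
Step 6: prey: 2+0-1=1; pred: 19+0-5=14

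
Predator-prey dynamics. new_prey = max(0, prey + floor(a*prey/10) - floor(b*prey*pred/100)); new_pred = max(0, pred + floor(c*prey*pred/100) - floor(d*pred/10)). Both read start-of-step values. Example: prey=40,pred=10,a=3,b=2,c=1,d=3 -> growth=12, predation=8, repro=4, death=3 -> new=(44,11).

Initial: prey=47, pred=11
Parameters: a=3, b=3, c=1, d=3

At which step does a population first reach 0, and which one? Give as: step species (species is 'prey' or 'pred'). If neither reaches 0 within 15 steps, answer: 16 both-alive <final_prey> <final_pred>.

Answer: 16 both-alive 27 3

Derivation:
Step 1: prey: 47+14-15=46; pred: 11+5-3=13
Step 2: prey: 46+13-17=42; pred: 13+5-3=15
Step 3: prey: 42+12-18=36; pred: 15+6-4=17
Step 4: prey: 36+10-18=28; pred: 17+6-5=18
Step 5: prey: 28+8-15=21; pred: 18+5-5=18
Step 6: prey: 21+6-11=16; pred: 18+3-5=16
Step 7: prey: 16+4-7=13; pred: 16+2-4=14
Step 8: prey: 13+3-5=11; pred: 14+1-4=11
Step 9: prey: 11+3-3=11; pred: 11+1-3=9
Step 10: prey: 11+3-2=12; pred: 9+0-2=7
Step 11: prey: 12+3-2=13; pred: 7+0-2=5
Step 12: prey: 13+3-1=15; pred: 5+0-1=4
Step 13: prey: 15+4-1=18; pred: 4+0-1=3
Step 14: prey: 18+5-1=22; pred: 3+0-0=3
Step 15: prey: 22+6-1=27; pred: 3+0-0=3
No extinction within 15 steps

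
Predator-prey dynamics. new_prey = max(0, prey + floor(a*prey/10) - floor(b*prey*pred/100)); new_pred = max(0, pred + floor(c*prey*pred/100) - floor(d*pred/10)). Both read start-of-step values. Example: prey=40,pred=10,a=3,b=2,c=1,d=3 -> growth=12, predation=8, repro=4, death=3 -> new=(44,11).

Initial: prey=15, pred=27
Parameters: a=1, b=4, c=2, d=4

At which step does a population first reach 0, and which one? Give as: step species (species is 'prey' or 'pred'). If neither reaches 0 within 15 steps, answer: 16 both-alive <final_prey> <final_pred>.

Step 1: prey: 15+1-16=0; pred: 27+8-10=25
First extinction: prey at step 1

Answer: 1 prey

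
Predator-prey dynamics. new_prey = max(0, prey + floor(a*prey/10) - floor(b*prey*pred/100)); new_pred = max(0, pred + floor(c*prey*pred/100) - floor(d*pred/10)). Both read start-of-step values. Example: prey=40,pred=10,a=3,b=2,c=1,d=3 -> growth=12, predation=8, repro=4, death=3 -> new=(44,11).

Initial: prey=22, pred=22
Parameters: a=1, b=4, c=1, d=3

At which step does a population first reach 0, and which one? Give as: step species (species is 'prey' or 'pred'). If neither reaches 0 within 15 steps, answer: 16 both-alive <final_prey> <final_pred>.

Step 1: prey: 22+2-19=5; pred: 22+4-6=20
Step 2: prey: 5+0-4=1; pred: 20+1-6=15
Step 3: prey: 1+0-0=1; pred: 15+0-4=11
Step 4: prey: 1+0-0=1; pred: 11+0-3=8
Step 5: prey: 1+0-0=1; pred: 8+0-2=6
Step 6: prey: 1+0-0=1; pred: 6+0-1=5
Step 7: prey: 1+0-0=1; pred: 5+0-1=4
Step 8: prey: 1+0-0=1; pred: 4+0-1=3
Step 9: prey: 1+0-0=1; pred: 3+0-0=3
Steps 10-15: state stable at prey=1, pred=3 (no change)
No extinction within 15 steps

Answer: 16 both-alive 1 3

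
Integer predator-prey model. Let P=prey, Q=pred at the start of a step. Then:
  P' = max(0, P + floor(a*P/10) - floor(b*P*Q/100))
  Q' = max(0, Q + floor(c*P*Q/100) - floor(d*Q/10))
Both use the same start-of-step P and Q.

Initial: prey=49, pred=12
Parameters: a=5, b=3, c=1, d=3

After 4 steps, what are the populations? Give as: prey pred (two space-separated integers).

Step 1: prey: 49+24-17=56; pred: 12+5-3=14
Step 2: prey: 56+28-23=61; pred: 14+7-4=17
Step 3: prey: 61+30-31=60; pred: 17+10-5=22
Step 4: prey: 60+30-39=51; pred: 22+13-6=29

Answer: 51 29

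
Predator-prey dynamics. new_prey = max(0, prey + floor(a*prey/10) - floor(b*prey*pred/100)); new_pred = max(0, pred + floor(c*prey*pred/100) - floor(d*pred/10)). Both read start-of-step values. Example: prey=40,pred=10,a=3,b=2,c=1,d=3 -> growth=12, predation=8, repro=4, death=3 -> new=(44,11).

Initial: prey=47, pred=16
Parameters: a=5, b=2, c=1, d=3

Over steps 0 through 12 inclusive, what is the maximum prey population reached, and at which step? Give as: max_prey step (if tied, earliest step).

Step 1: prey: 47+23-15=55; pred: 16+7-4=19
Step 2: prey: 55+27-20=62; pred: 19+10-5=24
Step 3: prey: 62+31-29=64; pred: 24+14-7=31
Step 4: prey: 64+32-39=57; pred: 31+19-9=41
Step 5: prey: 57+28-46=39; pred: 41+23-12=52
Step 6: prey: 39+19-40=18; pred: 52+20-15=57
Step 7: prey: 18+9-20=7; pred: 57+10-17=50
Step 8: prey: 7+3-7=3; pred: 50+3-15=38
Step 9: prey: 3+1-2=2; pred: 38+1-11=28
Step 10: prey: 2+1-1=2; pred: 28+0-8=20
Step 11: prey: 2+1-0=3; pred: 20+0-6=14
Step 12: prey: 3+1-0=4; pred: 14+0-4=10
Max prey = 64 at step 3

Answer: 64 3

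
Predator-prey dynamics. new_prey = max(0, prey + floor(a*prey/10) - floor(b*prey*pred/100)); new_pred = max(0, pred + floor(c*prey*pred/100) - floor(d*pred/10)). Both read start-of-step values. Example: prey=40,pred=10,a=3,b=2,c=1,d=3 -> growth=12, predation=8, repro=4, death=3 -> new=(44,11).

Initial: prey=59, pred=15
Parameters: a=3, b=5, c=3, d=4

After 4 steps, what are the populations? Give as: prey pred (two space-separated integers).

Step 1: prey: 59+17-44=32; pred: 15+26-6=35
Step 2: prey: 32+9-56=0; pred: 35+33-14=54
Step 3: prey: 0+0-0=0; pred: 54+0-21=33
Step 4: prey: 0+0-0=0; pred: 33+0-13=20

Answer: 0 20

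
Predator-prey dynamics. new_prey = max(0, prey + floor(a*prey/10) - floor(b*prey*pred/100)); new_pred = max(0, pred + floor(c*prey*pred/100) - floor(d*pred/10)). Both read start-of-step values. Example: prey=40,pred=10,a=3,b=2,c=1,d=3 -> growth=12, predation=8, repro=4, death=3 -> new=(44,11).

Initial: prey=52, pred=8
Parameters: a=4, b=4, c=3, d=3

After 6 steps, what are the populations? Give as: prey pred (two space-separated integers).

Step 1: prey: 52+20-16=56; pred: 8+12-2=18
Step 2: prey: 56+22-40=38; pred: 18+30-5=43
Step 3: prey: 38+15-65=0; pred: 43+49-12=80
Step 4: prey: 0+0-0=0; pred: 80+0-24=56
Step 5: prey: 0+0-0=0; pred: 56+0-16=40
Step 6: prey: 0+0-0=0; pred: 40+0-12=28

Answer: 0 28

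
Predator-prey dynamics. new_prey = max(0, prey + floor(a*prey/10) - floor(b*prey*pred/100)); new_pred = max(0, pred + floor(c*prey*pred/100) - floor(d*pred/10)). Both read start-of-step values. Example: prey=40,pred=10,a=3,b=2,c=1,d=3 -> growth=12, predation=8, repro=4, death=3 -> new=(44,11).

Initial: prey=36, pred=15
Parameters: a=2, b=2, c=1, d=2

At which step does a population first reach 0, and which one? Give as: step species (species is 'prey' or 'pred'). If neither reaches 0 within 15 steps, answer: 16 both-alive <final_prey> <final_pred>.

Step 1: prey: 36+7-10=33; pred: 15+5-3=17
Step 2: prey: 33+6-11=28; pred: 17+5-3=19
Step 3: prey: 28+5-10=23; pred: 19+5-3=21
Step 4: prey: 23+4-9=18; pred: 21+4-4=21
Step 5: prey: 18+3-7=14; pred: 21+3-4=20
Step 6: prey: 14+2-5=11; pred: 20+2-4=18
Step 7: prey: 11+2-3=10; pred: 18+1-3=16
Step 8: prey: 10+2-3=9; pred: 16+1-3=14
Step 9: prey: 9+1-2=8; pred: 14+1-2=13
Step 10: prey: 8+1-2=7; pred: 13+1-2=12
Step 11: prey: 7+1-1=7; pred: 12+0-2=10
Step 12: prey: 7+1-1=7; pred: 10+0-2=8
Step 13: prey: 7+1-1=7; pred: 8+0-1=7
Step 14: prey: 7+1-0=8; pred: 7+0-1=6
Step 15: prey: 8+1-0=9; pred: 6+0-1=5
No extinction within 15 steps

Answer: 16 both-alive 9 5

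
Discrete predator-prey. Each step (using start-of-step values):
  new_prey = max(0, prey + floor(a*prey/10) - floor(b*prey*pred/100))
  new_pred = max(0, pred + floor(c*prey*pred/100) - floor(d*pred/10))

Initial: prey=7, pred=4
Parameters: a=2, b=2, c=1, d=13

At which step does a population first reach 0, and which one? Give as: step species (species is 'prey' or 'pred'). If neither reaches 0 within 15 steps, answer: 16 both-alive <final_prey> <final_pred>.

Answer: 1 pred

Derivation:
Step 1: prey: 7+1-0=8; pred: 4+0-5=0
First extinction: pred at step 1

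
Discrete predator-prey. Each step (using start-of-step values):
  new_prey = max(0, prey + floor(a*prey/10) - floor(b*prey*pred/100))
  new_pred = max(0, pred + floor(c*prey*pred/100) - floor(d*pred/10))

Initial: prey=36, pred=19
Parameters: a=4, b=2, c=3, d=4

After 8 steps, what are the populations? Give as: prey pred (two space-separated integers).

Step 1: prey: 36+14-13=37; pred: 19+20-7=32
Step 2: prey: 37+14-23=28; pred: 32+35-12=55
Step 3: prey: 28+11-30=9; pred: 55+46-22=79
Step 4: prey: 9+3-14=0; pred: 79+21-31=69
Step 5: prey: 0+0-0=0; pred: 69+0-27=42
Step 6: prey: 0+0-0=0; pred: 42+0-16=26
Step 7: prey: 0+0-0=0; pred: 26+0-10=16
Step 8: prey: 0+0-0=0; pred: 16+0-6=10

Answer: 0 10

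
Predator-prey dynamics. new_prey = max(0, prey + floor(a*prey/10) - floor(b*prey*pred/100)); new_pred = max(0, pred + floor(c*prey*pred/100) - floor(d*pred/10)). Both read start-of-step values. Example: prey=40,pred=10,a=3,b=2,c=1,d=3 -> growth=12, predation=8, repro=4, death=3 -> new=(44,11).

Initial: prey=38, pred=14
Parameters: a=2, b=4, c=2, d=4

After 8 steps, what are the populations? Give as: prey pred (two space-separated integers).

Step 1: prey: 38+7-21=24; pred: 14+10-5=19
Step 2: prey: 24+4-18=10; pred: 19+9-7=21
Step 3: prey: 10+2-8=4; pred: 21+4-8=17
Step 4: prey: 4+0-2=2; pred: 17+1-6=12
Step 5: prey: 2+0-0=2; pred: 12+0-4=8
Step 6: prey: 2+0-0=2; pred: 8+0-3=5
Step 7: prey: 2+0-0=2; pred: 5+0-2=3
Step 8: prey: 2+0-0=2; pred: 3+0-1=2

Answer: 2 2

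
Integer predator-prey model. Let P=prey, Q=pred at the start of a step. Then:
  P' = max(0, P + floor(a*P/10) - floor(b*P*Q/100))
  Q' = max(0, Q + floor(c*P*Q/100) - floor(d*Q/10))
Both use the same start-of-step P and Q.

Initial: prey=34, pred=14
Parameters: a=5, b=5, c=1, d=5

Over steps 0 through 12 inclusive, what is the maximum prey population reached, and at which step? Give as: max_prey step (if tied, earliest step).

Answer: 168 11

Derivation:
Step 1: prey: 34+17-23=28; pred: 14+4-7=11
Step 2: prey: 28+14-15=27; pred: 11+3-5=9
Step 3: prey: 27+13-12=28; pred: 9+2-4=7
Step 4: prey: 28+14-9=33; pred: 7+1-3=5
Step 5: prey: 33+16-8=41; pred: 5+1-2=4
Step 6: prey: 41+20-8=53; pred: 4+1-2=3
Step 7: prey: 53+26-7=72; pred: 3+1-1=3
Step 8: prey: 72+36-10=98; pred: 3+2-1=4
Step 9: prey: 98+49-19=128; pred: 4+3-2=5
Step 10: prey: 128+64-32=160; pred: 5+6-2=9
Step 11: prey: 160+80-72=168; pred: 9+14-4=19
Step 12: prey: 168+84-159=93; pred: 19+31-9=41
Max prey = 168 at step 11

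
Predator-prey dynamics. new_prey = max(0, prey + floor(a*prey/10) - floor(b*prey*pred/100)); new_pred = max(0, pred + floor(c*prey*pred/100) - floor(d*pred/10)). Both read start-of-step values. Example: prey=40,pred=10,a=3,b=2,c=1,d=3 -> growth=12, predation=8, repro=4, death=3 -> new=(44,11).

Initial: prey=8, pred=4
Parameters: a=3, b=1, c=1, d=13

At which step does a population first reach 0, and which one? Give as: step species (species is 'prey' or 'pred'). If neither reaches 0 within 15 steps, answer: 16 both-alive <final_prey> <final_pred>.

Answer: 1 pred

Derivation:
Step 1: prey: 8+2-0=10; pred: 4+0-5=0
First extinction: pred at step 1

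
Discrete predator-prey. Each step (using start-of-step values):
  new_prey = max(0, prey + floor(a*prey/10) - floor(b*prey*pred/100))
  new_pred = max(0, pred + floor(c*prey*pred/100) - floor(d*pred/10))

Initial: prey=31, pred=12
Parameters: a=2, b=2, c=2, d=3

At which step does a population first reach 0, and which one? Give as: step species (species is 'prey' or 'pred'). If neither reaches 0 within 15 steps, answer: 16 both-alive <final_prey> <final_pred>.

Answer: 16 both-alive 3 3

Derivation:
Step 1: prey: 31+6-7=30; pred: 12+7-3=16
Step 2: prey: 30+6-9=27; pred: 16+9-4=21
Step 3: prey: 27+5-11=21; pred: 21+11-6=26
Step 4: prey: 21+4-10=15; pred: 26+10-7=29
Step 5: prey: 15+3-8=10; pred: 29+8-8=29
Step 6: prey: 10+2-5=7; pred: 29+5-8=26
Step 7: prey: 7+1-3=5; pred: 26+3-7=22
Step 8: prey: 5+1-2=4; pred: 22+2-6=18
Step 9: prey: 4+0-1=3; pred: 18+1-5=14
Step 10: prey: 3+0-0=3; pred: 14+0-4=10
Step 11: prey: 3+0-0=3; pred: 10+0-3=7
Step 12: prey: 3+0-0=3; pred: 7+0-2=5
Step 13: prey: 3+0-0=3; pred: 5+0-1=4
Step 14: prey: 3+0-0=3; pred: 4+0-1=3
Step 15: prey: 3+0-0=3; pred: 3+0-0=3
No extinction within 15 steps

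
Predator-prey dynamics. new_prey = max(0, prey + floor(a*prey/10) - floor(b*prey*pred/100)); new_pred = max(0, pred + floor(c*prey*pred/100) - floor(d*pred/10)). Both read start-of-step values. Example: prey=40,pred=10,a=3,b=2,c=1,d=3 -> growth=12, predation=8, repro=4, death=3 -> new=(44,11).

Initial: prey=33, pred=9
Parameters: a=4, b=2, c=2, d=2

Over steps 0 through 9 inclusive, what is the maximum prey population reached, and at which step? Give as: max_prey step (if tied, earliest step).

Step 1: prey: 33+13-5=41; pred: 9+5-1=13
Step 2: prey: 41+16-10=47; pred: 13+10-2=21
Step 3: prey: 47+18-19=46; pred: 21+19-4=36
Step 4: prey: 46+18-33=31; pred: 36+33-7=62
Step 5: prey: 31+12-38=5; pred: 62+38-12=88
Step 6: prey: 5+2-8=0; pred: 88+8-17=79
Step 7: prey: 0+0-0=0; pred: 79+0-15=64
Step 8: prey: 0+0-0=0; pred: 64+0-12=52
Step 9: prey: 0+0-0=0; pred: 52+0-10=42
Max prey = 47 at step 2

Answer: 47 2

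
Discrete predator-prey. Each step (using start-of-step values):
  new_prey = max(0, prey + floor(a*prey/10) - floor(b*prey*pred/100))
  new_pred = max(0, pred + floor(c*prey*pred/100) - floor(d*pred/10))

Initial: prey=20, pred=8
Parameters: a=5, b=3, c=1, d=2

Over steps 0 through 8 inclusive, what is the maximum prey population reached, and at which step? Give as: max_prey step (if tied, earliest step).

Step 1: prey: 20+10-4=26; pred: 8+1-1=8
Step 2: prey: 26+13-6=33; pred: 8+2-1=9
Step 3: prey: 33+16-8=41; pred: 9+2-1=10
Step 4: prey: 41+20-12=49; pred: 10+4-2=12
Step 5: prey: 49+24-17=56; pred: 12+5-2=15
Step 6: prey: 56+28-25=59; pred: 15+8-3=20
Step 7: prey: 59+29-35=53; pred: 20+11-4=27
Step 8: prey: 53+26-42=37; pred: 27+14-5=36
Max prey = 59 at step 6

Answer: 59 6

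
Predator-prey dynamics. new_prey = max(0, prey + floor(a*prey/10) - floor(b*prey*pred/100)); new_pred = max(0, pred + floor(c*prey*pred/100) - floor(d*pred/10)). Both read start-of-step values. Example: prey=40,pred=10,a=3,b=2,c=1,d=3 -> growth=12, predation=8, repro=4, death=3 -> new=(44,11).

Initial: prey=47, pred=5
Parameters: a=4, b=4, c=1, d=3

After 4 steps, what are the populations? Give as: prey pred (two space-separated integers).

Answer: 68 15

Derivation:
Step 1: prey: 47+18-9=56; pred: 5+2-1=6
Step 2: prey: 56+22-13=65; pred: 6+3-1=8
Step 3: prey: 65+26-20=71; pred: 8+5-2=11
Step 4: prey: 71+28-31=68; pred: 11+7-3=15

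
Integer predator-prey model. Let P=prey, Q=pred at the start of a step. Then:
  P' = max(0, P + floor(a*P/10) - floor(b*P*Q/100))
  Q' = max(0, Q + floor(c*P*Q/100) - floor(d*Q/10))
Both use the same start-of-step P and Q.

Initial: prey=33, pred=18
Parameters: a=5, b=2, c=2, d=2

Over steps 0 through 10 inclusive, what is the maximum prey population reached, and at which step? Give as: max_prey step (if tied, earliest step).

Answer: 38 1

Derivation:
Step 1: prey: 33+16-11=38; pred: 18+11-3=26
Step 2: prey: 38+19-19=38; pred: 26+19-5=40
Step 3: prey: 38+19-30=27; pred: 40+30-8=62
Step 4: prey: 27+13-33=7; pred: 62+33-12=83
Step 5: prey: 7+3-11=0; pred: 83+11-16=78
Step 6: prey: 0+0-0=0; pred: 78+0-15=63
Step 7: prey: 0+0-0=0; pred: 63+0-12=51
Step 8: prey: 0+0-0=0; pred: 51+0-10=41
Step 9: prey: 0+0-0=0; pred: 41+0-8=33
Step 10: prey: 0+0-0=0; pred: 33+0-6=27
Max prey = 38 at step 1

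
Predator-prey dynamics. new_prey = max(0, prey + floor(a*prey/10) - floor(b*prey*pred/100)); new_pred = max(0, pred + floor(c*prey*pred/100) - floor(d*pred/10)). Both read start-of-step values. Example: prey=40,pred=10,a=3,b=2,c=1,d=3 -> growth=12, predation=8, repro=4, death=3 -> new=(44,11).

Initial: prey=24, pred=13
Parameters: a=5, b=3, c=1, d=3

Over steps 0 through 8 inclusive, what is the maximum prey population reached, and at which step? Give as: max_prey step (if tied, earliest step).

Step 1: prey: 24+12-9=27; pred: 13+3-3=13
Step 2: prey: 27+13-10=30; pred: 13+3-3=13
Step 3: prey: 30+15-11=34; pred: 13+3-3=13
Step 4: prey: 34+17-13=38; pred: 13+4-3=14
Step 5: prey: 38+19-15=42; pred: 14+5-4=15
Step 6: prey: 42+21-18=45; pred: 15+6-4=17
Step 7: prey: 45+22-22=45; pred: 17+7-5=19
Step 8: prey: 45+22-25=42; pred: 19+8-5=22
Max prey = 45 at step 6

Answer: 45 6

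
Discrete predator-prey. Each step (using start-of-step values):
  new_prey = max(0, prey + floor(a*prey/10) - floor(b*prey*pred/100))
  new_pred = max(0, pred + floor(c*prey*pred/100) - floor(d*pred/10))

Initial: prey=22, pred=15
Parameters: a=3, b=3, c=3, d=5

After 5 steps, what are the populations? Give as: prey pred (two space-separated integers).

Step 1: prey: 22+6-9=19; pred: 15+9-7=17
Step 2: prey: 19+5-9=15; pred: 17+9-8=18
Step 3: prey: 15+4-8=11; pred: 18+8-9=17
Step 4: prey: 11+3-5=9; pred: 17+5-8=14
Step 5: prey: 9+2-3=8; pred: 14+3-7=10

Answer: 8 10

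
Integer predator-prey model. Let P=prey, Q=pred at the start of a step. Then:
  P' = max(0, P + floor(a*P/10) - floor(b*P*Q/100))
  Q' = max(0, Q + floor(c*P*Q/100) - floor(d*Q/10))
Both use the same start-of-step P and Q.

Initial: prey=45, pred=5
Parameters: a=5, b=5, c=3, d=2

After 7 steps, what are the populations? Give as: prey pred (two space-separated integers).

Step 1: prey: 45+22-11=56; pred: 5+6-1=10
Step 2: prey: 56+28-28=56; pred: 10+16-2=24
Step 3: prey: 56+28-67=17; pred: 24+40-4=60
Step 4: prey: 17+8-51=0; pred: 60+30-12=78
Step 5: prey: 0+0-0=0; pred: 78+0-15=63
Step 6: prey: 0+0-0=0; pred: 63+0-12=51
Step 7: prey: 0+0-0=0; pred: 51+0-10=41

Answer: 0 41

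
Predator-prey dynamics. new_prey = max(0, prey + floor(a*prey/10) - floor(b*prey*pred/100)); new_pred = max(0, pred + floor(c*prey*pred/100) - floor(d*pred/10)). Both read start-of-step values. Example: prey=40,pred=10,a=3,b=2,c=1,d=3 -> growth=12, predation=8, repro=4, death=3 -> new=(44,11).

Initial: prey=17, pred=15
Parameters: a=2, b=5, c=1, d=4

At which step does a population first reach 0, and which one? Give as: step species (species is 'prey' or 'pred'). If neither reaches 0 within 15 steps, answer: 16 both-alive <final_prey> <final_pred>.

Step 1: prey: 17+3-12=8; pred: 15+2-6=11
Step 2: prey: 8+1-4=5; pred: 11+0-4=7
Step 3: prey: 5+1-1=5; pred: 7+0-2=5
Step 4: prey: 5+1-1=5; pred: 5+0-2=3
Step 5: prey: 5+1-0=6; pred: 3+0-1=2
Step 6: prey: 6+1-0=7; pred: 2+0-0=2
Step 7: prey: 7+1-0=8; pred: 2+0-0=2
Step 8: prey: 8+1-0=9; pred: 2+0-0=2
Step 9: prey: 9+1-0=10; pred: 2+0-0=2
Step 10: prey: 10+2-1=11; pred: 2+0-0=2
Step 11: prey: 11+2-1=12; pred: 2+0-0=2
Step 12: prey: 12+2-1=13; pred: 2+0-0=2
Step 13: prey: 13+2-1=14; pred: 2+0-0=2
Step 14: prey: 14+2-1=15; pred: 2+0-0=2
Step 15: prey: 15+3-1=17; pred: 2+0-0=2
No extinction within 15 steps

Answer: 16 both-alive 17 2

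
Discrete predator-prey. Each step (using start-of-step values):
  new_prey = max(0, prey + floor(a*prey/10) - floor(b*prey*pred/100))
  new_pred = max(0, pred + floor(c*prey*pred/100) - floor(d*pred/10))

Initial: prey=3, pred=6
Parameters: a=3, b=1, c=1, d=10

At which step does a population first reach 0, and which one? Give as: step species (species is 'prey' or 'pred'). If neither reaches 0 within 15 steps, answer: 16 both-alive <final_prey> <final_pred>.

Answer: 1 pred

Derivation:
Step 1: prey: 3+0-0=3; pred: 6+0-6=0
First extinction: pred at step 1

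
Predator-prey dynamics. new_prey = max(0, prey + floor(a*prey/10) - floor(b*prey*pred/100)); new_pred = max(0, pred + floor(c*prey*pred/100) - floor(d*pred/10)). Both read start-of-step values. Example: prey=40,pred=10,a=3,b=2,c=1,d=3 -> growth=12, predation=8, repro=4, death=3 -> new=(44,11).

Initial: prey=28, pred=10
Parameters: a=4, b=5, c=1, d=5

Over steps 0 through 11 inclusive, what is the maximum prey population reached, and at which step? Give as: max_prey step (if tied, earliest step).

Step 1: prey: 28+11-14=25; pred: 10+2-5=7
Step 2: prey: 25+10-8=27; pred: 7+1-3=5
Step 3: prey: 27+10-6=31; pred: 5+1-2=4
Step 4: prey: 31+12-6=37; pred: 4+1-2=3
Step 5: prey: 37+14-5=46; pred: 3+1-1=3
Step 6: prey: 46+18-6=58; pred: 3+1-1=3
Step 7: prey: 58+23-8=73; pred: 3+1-1=3
Step 8: prey: 73+29-10=92; pred: 3+2-1=4
Step 9: prey: 92+36-18=110; pred: 4+3-2=5
Step 10: prey: 110+44-27=127; pred: 5+5-2=8
Step 11: prey: 127+50-50=127; pred: 8+10-4=14
Max prey = 127 at step 10

Answer: 127 10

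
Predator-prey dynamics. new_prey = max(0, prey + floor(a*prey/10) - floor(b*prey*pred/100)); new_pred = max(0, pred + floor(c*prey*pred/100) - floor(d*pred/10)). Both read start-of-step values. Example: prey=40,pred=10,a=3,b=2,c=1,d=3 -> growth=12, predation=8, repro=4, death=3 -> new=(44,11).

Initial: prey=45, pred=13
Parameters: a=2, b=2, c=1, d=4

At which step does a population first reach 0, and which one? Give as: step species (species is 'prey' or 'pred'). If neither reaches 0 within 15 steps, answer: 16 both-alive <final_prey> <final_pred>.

Step 1: prey: 45+9-11=43; pred: 13+5-5=13
Step 2: prey: 43+8-11=40; pred: 13+5-5=13
Step 3: prey: 40+8-10=38; pred: 13+5-5=13
Step 4: prey: 38+7-9=36; pred: 13+4-5=12
Step 5: prey: 36+7-8=35; pred: 12+4-4=12
Step 6: prey: 35+7-8=34; pred: 12+4-4=12
Step 7: prey: 34+6-8=32; pred: 12+4-4=12
Step 8: prey: 32+6-7=31; pred: 12+3-4=11
Step 9: prey: 31+6-6=31; pred: 11+3-4=10
Step 10: prey: 31+6-6=31; pred: 10+3-4=9
Step 11: prey: 31+6-5=32; pred: 9+2-3=8
Step 12: prey: 32+6-5=33; pred: 8+2-3=7
Step 13: prey: 33+6-4=35; pred: 7+2-2=7
Step 14: prey: 35+7-4=38; pred: 7+2-2=7
Step 15: prey: 38+7-5=40; pred: 7+2-2=7
No extinction within 15 steps

Answer: 16 both-alive 40 7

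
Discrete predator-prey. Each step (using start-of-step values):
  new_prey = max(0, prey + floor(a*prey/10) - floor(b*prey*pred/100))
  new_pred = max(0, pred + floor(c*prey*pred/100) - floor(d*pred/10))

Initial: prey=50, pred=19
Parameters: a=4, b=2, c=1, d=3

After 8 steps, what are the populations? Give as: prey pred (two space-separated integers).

Answer: 9 22

Derivation:
Step 1: prey: 50+20-19=51; pred: 19+9-5=23
Step 2: prey: 51+20-23=48; pred: 23+11-6=28
Step 3: prey: 48+19-26=41; pred: 28+13-8=33
Step 4: prey: 41+16-27=30; pred: 33+13-9=37
Step 5: prey: 30+12-22=20; pred: 37+11-11=37
Step 6: prey: 20+8-14=14; pred: 37+7-11=33
Step 7: prey: 14+5-9=10; pred: 33+4-9=28
Step 8: prey: 10+4-5=9; pred: 28+2-8=22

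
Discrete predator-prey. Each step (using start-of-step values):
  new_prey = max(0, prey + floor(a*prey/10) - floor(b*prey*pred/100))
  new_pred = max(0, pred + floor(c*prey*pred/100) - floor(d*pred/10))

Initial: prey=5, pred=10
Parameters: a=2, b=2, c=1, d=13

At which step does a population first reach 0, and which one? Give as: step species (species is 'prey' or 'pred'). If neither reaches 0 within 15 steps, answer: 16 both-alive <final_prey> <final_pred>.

Answer: 1 pred

Derivation:
Step 1: prey: 5+1-1=5; pred: 10+0-13=0
First extinction: pred at step 1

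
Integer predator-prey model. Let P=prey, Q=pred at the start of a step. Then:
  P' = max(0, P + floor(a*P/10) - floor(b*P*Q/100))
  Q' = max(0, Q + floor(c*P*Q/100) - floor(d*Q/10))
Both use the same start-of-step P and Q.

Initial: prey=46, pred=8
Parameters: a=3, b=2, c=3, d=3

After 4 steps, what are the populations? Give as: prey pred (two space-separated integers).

Step 1: prey: 46+13-7=52; pred: 8+11-2=17
Step 2: prey: 52+15-17=50; pred: 17+26-5=38
Step 3: prey: 50+15-38=27; pred: 38+57-11=84
Step 4: prey: 27+8-45=0; pred: 84+68-25=127

Answer: 0 127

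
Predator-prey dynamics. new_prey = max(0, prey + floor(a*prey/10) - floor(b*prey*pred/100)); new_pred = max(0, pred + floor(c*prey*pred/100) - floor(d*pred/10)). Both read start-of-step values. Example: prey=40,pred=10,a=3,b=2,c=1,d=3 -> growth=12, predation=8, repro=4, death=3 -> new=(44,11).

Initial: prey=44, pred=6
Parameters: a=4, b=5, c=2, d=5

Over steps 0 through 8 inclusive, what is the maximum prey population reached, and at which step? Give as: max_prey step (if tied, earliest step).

Step 1: prey: 44+17-13=48; pred: 6+5-3=8
Step 2: prey: 48+19-19=48; pred: 8+7-4=11
Step 3: prey: 48+19-26=41; pred: 11+10-5=16
Step 4: prey: 41+16-32=25; pred: 16+13-8=21
Step 5: prey: 25+10-26=9; pred: 21+10-10=21
Step 6: prey: 9+3-9=3; pred: 21+3-10=14
Step 7: prey: 3+1-2=2; pred: 14+0-7=7
Step 8: prey: 2+0-0=2; pred: 7+0-3=4
Max prey = 48 at step 1

Answer: 48 1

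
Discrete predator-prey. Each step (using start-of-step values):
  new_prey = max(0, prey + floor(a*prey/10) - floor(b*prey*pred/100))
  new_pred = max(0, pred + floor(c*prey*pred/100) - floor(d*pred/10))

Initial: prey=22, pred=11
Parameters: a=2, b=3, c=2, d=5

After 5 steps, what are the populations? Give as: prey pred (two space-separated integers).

Step 1: prey: 22+4-7=19; pred: 11+4-5=10
Step 2: prey: 19+3-5=17; pred: 10+3-5=8
Step 3: prey: 17+3-4=16; pred: 8+2-4=6
Step 4: prey: 16+3-2=17; pred: 6+1-3=4
Step 5: prey: 17+3-2=18; pred: 4+1-2=3

Answer: 18 3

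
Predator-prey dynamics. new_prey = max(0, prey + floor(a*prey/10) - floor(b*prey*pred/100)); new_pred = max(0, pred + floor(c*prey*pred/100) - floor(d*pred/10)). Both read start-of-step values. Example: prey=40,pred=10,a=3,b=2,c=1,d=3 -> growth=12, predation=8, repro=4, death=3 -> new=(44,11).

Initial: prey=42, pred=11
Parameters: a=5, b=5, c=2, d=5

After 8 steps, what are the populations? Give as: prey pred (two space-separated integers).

Step 1: prey: 42+21-23=40; pred: 11+9-5=15
Step 2: prey: 40+20-30=30; pred: 15+12-7=20
Step 3: prey: 30+15-30=15; pred: 20+12-10=22
Step 4: prey: 15+7-16=6; pred: 22+6-11=17
Step 5: prey: 6+3-5=4; pred: 17+2-8=11
Step 6: prey: 4+2-2=4; pred: 11+0-5=6
Step 7: prey: 4+2-1=5; pred: 6+0-3=3
Step 8: prey: 5+2-0=7; pred: 3+0-1=2

Answer: 7 2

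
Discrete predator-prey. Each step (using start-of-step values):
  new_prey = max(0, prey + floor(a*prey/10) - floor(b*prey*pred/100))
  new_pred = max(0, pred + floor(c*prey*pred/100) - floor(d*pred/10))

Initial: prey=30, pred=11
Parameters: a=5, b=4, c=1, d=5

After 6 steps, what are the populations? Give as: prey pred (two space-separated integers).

Answer: 97 6

Derivation:
Step 1: prey: 30+15-13=32; pred: 11+3-5=9
Step 2: prey: 32+16-11=37; pred: 9+2-4=7
Step 3: prey: 37+18-10=45; pred: 7+2-3=6
Step 4: prey: 45+22-10=57; pred: 6+2-3=5
Step 5: prey: 57+28-11=74; pred: 5+2-2=5
Step 6: prey: 74+37-14=97; pred: 5+3-2=6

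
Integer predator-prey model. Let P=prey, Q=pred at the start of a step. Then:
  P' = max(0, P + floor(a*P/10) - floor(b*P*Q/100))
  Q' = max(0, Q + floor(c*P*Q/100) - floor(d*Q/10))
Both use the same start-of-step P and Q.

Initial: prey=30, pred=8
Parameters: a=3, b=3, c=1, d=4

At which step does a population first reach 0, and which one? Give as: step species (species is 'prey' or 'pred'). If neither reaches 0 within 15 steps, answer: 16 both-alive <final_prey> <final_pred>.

Answer: 16 both-alive 27 13

Derivation:
Step 1: prey: 30+9-7=32; pred: 8+2-3=7
Step 2: prey: 32+9-6=35; pred: 7+2-2=7
Step 3: prey: 35+10-7=38; pred: 7+2-2=7
Step 4: prey: 38+11-7=42; pred: 7+2-2=7
Step 5: prey: 42+12-8=46; pred: 7+2-2=7
Step 6: prey: 46+13-9=50; pred: 7+3-2=8
Step 7: prey: 50+15-12=53; pred: 8+4-3=9
Step 8: prey: 53+15-14=54; pred: 9+4-3=10
Step 9: prey: 54+16-16=54; pred: 10+5-4=11
Step 10: prey: 54+16-17=53; pred: 11+5-4=12
Step 11: prey: 53+15-19=49; pred: 12+6-4=14
Step 12: prey: 49+14-20=43; pred: 14+6-5=15
Step 13: prey: 43+12-19=36; pred: 15+6-6=15
Step 14: prey: 36+10-16=30; pred: 15+5-6=14
Step 15: prey: 30+9-12=27; pred: 14+4-5=13
No extinction within 15 steps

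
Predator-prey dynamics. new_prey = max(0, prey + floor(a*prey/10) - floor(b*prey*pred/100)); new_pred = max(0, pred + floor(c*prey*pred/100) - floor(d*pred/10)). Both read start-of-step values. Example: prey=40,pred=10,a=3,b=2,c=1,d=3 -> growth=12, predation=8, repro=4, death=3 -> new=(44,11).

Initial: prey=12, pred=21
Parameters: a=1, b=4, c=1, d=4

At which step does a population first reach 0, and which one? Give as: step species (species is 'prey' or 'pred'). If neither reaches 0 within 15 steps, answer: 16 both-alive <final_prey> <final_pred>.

Step 1: prey: 12+1-10=3; pred: 21+2-8=15
Step 2: prey: 3+0-1=2; pred: 15+0-6=9
Step 3: prey: 2+0-0=2; pred: 9+0-3=6
Step 4: prey: 2+0-0=2; pred: 6+0-2=4
Step 5: prey: 2+0-0=2; pred: 4+0-1=3
Step 6: prey: 2+0-0=2; pred: 3+0-1=2
Step 7: prey: 2+0-0=2; pred: 2+0-0=2
Steps 8-15: state stable at prey=2, pred=2 (no change)
No extinction within 15 steps

Answer: 16 both-alive 2 2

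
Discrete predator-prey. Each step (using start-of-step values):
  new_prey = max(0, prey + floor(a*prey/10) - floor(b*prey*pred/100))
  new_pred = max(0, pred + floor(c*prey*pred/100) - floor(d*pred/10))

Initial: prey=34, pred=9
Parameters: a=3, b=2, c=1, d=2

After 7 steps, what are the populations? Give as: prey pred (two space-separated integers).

Step 1: prey: 34+10-6=38; pred: 9+3-1=11
Step 2: prey: 38+11-8=41; pred: 11+4-2=13
Step 3: prey: 41+12-10=43; pred: 13+5-2=16
Step 4: prey: 43+12-13=42; pred: 16+6-3=19
Step 5: prey: 42+12-15=39; pred: 19+7-3=23
Step 6: prey: 39+11-17=33; pred: 23+8-4=27
Step 7: prey: 33+9-17=25; pred: 27+8-5=30

Answer: 25 30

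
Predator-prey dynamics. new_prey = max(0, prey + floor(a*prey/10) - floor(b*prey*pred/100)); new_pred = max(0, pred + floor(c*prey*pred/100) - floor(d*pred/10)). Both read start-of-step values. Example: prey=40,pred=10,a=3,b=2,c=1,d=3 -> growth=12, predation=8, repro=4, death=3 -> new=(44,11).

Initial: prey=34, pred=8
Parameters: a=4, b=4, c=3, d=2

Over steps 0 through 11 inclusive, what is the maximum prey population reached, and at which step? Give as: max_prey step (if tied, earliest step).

Step 1: prey: 34+13-10=37; pred: 8+8-1=15
Step 2: prey: 37+14-22=29; pred: 15+16-3=28
Step 3: prey: 29+11-32=8; pred: 28+24-5=47
Step 4: prey: 8+3-15=0; pred: 47+11-9=49
Step 5: prey: 0+0-0=0; pred: 49+0-9=40
Step 6: prey: 0+0-0=0; pred: 40+0-8=32
Step 7: prey: 0+0-0=0; pred: 32+0-6=26
Step 8: prey: 0+0-0=0; pred: 26+0-5=21
Step 9: prey: 0+0-0=0; pred: 21+0-4=17
Step 10: prey: 0+0-0=0; pred: 17+0-3=14
Step 11: prey: 0+0-0=0; pred: 14+0-2=12
Max prey = 37 at step 1

Answer: 37 1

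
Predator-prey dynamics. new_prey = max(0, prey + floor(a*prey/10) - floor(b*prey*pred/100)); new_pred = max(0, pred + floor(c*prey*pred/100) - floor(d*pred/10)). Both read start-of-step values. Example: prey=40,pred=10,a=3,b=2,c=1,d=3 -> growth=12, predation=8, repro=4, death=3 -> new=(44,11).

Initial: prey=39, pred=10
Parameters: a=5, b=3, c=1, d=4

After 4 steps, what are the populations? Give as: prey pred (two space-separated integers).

Answer: 82 14

Derivation:
Step 1: prey: 39+19-11=47; pred: 10+3-4=9
Step 2: prey: 47+23-12=58; pred: 9+4-3=10
Step 3: prey: 58+29-17=70; pred: 10+5-4=11
Step 4: prey: 70+35-23=82; pred: 11+7-4=14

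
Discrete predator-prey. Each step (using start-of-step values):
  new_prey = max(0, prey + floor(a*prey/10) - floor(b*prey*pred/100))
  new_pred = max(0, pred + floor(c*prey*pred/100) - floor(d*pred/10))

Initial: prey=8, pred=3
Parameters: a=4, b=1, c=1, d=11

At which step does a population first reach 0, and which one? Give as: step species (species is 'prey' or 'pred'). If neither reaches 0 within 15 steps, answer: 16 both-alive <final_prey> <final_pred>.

Step 1: prey: 8+3-0=11; pred: 3+0-3=0
First extinction: pred at step 1

Answer: 1 pred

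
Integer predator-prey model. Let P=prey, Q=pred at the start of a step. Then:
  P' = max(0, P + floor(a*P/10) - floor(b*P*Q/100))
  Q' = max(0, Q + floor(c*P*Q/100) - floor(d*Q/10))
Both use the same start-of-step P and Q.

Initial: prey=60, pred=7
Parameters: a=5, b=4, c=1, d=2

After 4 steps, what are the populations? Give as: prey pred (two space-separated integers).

Step 1: prey: 60+30-16=74; pred: 7+4-1=10
Step 2: prey: 74+37-29=82; pred: 10+7-2=15
Step 3: prey: 82+41-49=74; pred: 15+12-3=24
Step 4: prey: 74+37-71=40; pred: 24+17-4=37

Answer: 40 37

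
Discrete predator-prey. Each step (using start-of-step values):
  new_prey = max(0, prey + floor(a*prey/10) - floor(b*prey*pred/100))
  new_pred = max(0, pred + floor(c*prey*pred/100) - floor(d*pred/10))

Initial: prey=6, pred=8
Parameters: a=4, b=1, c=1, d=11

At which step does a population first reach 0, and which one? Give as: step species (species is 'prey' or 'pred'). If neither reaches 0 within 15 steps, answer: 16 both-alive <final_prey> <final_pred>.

Step 1: prey: 6+2-0=8; pred: 8+0-8=0
First extinction: pred at step 1

Answer: 1 pred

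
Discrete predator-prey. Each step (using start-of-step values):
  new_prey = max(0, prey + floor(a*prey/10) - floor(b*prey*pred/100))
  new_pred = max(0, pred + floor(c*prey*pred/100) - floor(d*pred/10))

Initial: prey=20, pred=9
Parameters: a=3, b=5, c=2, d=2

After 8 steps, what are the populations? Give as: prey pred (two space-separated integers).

Step 1: prey: 20+6-9=17; pred: 9+3-1=11
Step 2: prey: 17+5-9=13; pred: 11+3-2=12
Step 3: prey: 13+3-7=9; pred: 12+3-2=13
Step 4: prey: 9+2-5=6; pred: 13+2-2=13
Step 5: prey: 6+1-3=4; pred: 13+1-2=12
Step 6: prey: 4+1-2=3; pred: 12+0-2=10
Step 7: prey: 3+0-1=2; pred: 10+0-2=8
Step 8: prey: 2+0-0=2; pred: 8+0-1=7

Answer: 2 7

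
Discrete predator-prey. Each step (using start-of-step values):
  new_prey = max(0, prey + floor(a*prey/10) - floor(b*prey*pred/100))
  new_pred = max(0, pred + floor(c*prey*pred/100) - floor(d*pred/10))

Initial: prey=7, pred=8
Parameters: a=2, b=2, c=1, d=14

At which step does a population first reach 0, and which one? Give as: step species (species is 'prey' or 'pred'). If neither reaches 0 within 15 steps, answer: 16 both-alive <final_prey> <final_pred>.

Step 1: prey: 7+1-1=7; pred: 8+0-11=0
First extinction: pred at step 1

Answer: 1 pred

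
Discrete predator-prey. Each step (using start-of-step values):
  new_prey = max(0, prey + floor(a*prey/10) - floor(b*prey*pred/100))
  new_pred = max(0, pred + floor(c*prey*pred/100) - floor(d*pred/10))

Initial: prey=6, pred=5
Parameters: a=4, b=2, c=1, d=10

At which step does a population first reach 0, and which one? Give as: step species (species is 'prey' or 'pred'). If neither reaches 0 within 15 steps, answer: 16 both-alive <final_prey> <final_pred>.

Answer: 1 pred

Derivation:
Step 1: prey: 6+2-0=8; pred: 5+0-5=0
First extinction: pred at step 1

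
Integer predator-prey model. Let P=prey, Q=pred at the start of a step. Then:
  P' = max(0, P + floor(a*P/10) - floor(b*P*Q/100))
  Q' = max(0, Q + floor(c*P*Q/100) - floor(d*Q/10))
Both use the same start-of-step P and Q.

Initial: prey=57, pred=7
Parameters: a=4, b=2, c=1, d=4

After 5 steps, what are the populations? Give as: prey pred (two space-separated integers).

Step 1: prey: 57+22-7=72; pred: 7+3-2=8
Step 2: prey: 72+28-11=89; pred: 8+5-3=10
Step 3: prey: 89+35-17=107; pred: 10+8-4=14
Step 4: prey: 107+42-29=120; pred: 14+14-5=23
Step 5: prey: 120+48-55=113; pred: 23+27-9=41

Answer: 113 41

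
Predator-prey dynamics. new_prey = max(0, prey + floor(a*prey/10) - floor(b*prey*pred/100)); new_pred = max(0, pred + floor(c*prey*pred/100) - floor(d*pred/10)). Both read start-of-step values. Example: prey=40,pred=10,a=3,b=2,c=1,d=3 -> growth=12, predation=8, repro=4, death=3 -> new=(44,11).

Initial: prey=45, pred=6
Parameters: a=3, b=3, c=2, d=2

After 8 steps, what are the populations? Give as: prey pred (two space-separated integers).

Answer: 0 29

Derivation:
Step 1: prey: 45+13-8=50; pred: 6+5-1=10
Step 2: prey: 50+15-15=50; pred: 10+10-2=18
Step 3: prey: 50+15-27=38; pred: 18+18-3=33
Step 4: prey: 38+11-37=12; pred: 33+25-6=52
Step 5: prey: 12+3-18=0; pred: 52+12-10=54
Step 6: prey: 0+0-0=0; pred: 54+0-10=44
Step 7: prey: 0+0-0=0; pred: 44+0-8=36
Step 8: prey: 0+0-0=0; pred: 36+0-7=29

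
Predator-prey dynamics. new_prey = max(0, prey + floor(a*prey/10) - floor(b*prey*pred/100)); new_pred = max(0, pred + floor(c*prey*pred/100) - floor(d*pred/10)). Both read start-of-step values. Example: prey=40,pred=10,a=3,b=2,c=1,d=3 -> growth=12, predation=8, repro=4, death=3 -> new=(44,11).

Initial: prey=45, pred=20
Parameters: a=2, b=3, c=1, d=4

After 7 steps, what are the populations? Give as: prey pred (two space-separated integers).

Answer: 9 3

Derivation:
Step 1: prey: 45+9-27=27; pred: 20+9-8=21
Step 2: prey: 27+5-17=15; pred: 21+5-8=18
Step 3: prey: 15+3-8=10; pred: 18+2-7=13
Step 4: prey: 10+2-3=9; pred: 13+1-5=9
Step 5: prey: 9+1-2=8; pred: 9+0-3=6
Step 6: prey: 8+1-1=8; pred: 6+0-2=4
Step 7: prey: 8+1-0=9; pred: 4+0-1=3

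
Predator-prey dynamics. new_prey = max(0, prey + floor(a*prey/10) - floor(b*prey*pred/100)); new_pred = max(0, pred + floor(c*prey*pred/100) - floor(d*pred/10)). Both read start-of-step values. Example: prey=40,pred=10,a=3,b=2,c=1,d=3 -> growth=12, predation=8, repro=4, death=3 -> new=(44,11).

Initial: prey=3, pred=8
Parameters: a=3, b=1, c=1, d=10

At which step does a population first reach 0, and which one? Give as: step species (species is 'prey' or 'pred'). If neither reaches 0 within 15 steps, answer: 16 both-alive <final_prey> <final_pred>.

Answer: 1 pred

Derivation:
Step 1: prey: 3+0-0=3; pred: 8+0-8=0
First extinction: pred at step 1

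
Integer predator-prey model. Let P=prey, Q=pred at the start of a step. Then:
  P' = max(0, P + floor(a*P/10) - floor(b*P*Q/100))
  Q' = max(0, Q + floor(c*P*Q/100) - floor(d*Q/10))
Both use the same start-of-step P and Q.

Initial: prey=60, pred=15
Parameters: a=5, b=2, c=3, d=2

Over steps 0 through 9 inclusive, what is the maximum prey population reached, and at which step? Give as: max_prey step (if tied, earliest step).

Step 1: prey: 60+30-18=72; pred: 15+27-3=39
Step 2: prey: 72+36-56=52; pred: 39+84-7=116
Step 3: prey: 52+26-120=0; pred: 116+180-23=273
Step 4: prey: 0+0-0=0; pred: 273+0-54=219
Step 5: prey: 0+0-0=0; pred: 219+0-43=176
Step 6: prey: 0+0-0=0; pred: 176+0-35=141
Step 7: prey: 0+0-0=0; pred: 141+0-28=113
Step 8: prey: 0+0-0=0; pred: 113+0-22=91
Step 9: prey: 0+0-0=0; pred: 91+0-18=73
Max prey = 72 at step 1

Answer: 72 1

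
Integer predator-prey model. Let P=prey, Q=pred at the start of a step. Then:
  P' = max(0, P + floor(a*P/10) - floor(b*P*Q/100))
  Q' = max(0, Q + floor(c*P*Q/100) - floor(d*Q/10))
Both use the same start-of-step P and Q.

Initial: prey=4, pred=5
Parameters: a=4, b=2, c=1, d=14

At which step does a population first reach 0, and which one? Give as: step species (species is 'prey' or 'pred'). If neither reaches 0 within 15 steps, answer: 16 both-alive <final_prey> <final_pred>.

Answer: 1 pred

Derivation:
Step 1: prey: 4+1-0=5; pred: 5+0-7=0
First extinction: pred at step 1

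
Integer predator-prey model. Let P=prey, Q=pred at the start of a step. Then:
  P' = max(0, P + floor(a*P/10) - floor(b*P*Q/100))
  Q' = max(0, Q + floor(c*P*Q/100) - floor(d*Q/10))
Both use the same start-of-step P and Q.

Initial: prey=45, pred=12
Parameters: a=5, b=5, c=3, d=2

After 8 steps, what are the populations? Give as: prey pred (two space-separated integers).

Step 1: prey: 45+22-27=40; pred: 12+16-2=26
Step 2: prey: 40+20-52=8; pred: 26+31-5=52
Step 3: prey: 8+4-20=0; pred: 52+12-10=54
Step 4: prey: 0+0-0=0; pred: 54+0-10=44
Step 5: prey: 0+0-0=0; pred: 44+0-8=36
Step 6: prey: 0+0-0=0; pred: 36+0-7=29
Step 7: prey: 0+0-0=0; pred: 29+0-5=24
Step 8: prey: 0+0-0=0; pred: 24+0-4=20

Answer: 0 20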